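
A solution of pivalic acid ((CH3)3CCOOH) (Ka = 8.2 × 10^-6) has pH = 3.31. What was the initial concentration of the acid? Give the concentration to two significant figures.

[H+] = 10^(-3.31) = 4.90 × 10^-4 M = x
Ka = x²/(C₀ − x) ⇒ C₀ = x + x²/Ka
C₀ = 4.90 × 10^-4 + (4.90 × 10^-4)²/(8.2 × 10^-6) = 2.98 × 10^-2 M

C₀ = 3.0 × 10^-2 M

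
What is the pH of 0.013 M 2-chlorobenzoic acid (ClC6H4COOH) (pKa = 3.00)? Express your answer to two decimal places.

ClC6H4COOH ⇌ ClC6H4COO- + H+
Ka = 10^(−3.00) = 1.00 × 10^-3
Ka = x²/(0.013 − x) = 1.00 × 10^-3
The 5% rule fails; solving x² + Ka·x − Ka·C₀ = 0 exactly:
x = (−Ka + √(Ka² + 4·Ka·C₀))/2 = 3.14 × 10^-3 M
pH = −log[H+] = −log(3.14 × 10^-3) = 2.50

pH = 2.50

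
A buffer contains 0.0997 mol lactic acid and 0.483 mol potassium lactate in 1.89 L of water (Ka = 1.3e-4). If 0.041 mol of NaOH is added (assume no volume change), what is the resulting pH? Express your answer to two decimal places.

After neutralization: n(CH3CH(OH)COOH) = 0.0587 mol, n(CH3CH(OH)COO-) = 0.524 mol.
pKa = −log(1.3 × 10^-4) = 3.886
pH = pKa + log([A⁻]/[HA]) = 3.886 + log(0.524/0.0587) = 3.886 +0.951

pH = 4.84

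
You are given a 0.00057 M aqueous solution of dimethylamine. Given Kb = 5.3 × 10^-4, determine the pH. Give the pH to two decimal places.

pH = 10.54

(CH3)2NH + H2O ⇌ (CH3)2NH2+ + OH-
Kb = [OH-]²/(0.00057 − [OH-]) = 5.3 × 10^-4
The 5% rule fails; solving [OH-]² + Kb·[OH-] − Kb·C₀ = 0 exactly:
[OH-] = (−Kb + √(Kb² + 4·Kb·C₀))/2 = 3.45 × 10^-4 M
pOH = 3.46, so pH = 14.00 − pOH = 10.54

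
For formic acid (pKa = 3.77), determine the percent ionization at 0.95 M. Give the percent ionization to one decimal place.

HCOOH ⇌ HCOO- + H+; let x = [H+] at equilibrium.
Ka = 10^(−3.77) = 1.70 × 10^-4
x ≈ √(Ka·C₀) = √(1.70 × 10^-4 × 0.95) = 1.27 × 10^-2 M
Fraction ionized = 1.27 × 10^-2 / 0.95 = 0.0134 → 1.3%

1.3%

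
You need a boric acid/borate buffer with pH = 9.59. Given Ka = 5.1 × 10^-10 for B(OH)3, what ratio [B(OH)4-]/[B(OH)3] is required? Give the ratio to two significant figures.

pKa = -log(5.1 × 10^-10) = 9.292
pH = pKa + log(r) ⇒ log(r) = 9.59 − 9.292 = +0.298
r = [B(OH)4-]/[B(OH)3] = 10^(+0.298) = 1.99

ratio = 2.0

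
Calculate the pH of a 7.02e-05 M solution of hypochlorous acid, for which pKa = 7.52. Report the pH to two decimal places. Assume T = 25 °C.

HOCl ⇌ OCl- + H+
Ka = 10^(−7.52) = 3.02 × 10^-8
Ka = [H+]²/(7.02e-05 − [H+]) = 3.02 × 10^-8
Since Ka ≪ C₀, [H+] ≈ √(Ka·C₀) = 1.46 × 10^-6 M.
pH = −log(1.46 × 10^-6) = 5.84

pH = 5.84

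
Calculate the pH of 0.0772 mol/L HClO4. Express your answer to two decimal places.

pH = 1.11

HClO4 is a strong acid and dissociates completely, so [H+] = 0.0772 M.
pH = -log(0.0772) = 1.11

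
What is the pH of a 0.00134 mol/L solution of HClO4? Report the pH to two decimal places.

pH = 2.87

HClO4 is a strong acid and dissociates completely, so [H+] = 0.00134 M.
pH = -log(0.00134) = 2.87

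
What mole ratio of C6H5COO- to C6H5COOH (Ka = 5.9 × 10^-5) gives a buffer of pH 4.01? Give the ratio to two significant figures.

ratio = 0.60

pKa = -log(5.9 × 10^-5) = 4.229
pH = pKa + log(r) ⇒ log(r) = 4.01 − 4.229 = -0.219
r = [C6H5COO-]/[C6H5COOH] = 10^(-0.219) = 0.604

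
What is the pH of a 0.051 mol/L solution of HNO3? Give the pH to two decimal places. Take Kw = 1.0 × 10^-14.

pH = 1.29

HNO3 is a strong acid and dissociates completely, so [H+] = 0.051 M.
pH = -log(0.051) = 1.29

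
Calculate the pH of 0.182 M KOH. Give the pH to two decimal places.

pH = 13.26

KOH is a strong base; [OH-] = 0.182 M.
pOH = -log(0.182) = 0.74
pH = 14.00 - 0.74 = 13.26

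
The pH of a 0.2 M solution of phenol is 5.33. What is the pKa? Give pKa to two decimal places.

[H+] = 10^(-5.33) = 4.68 × 10^-6 M
At equilibrium [HA] = 0.2 − 4.68 × 10^-6 = 2.00 × 10^-1 M
Ka = [H+][A-]/[HA] = (4.68 × 10^-6)² / 2.00 × 10^-1 = 1.10 × 10^-10
pKa = -log(1.10 × 10^-10) = 9.96

pKa = 9.96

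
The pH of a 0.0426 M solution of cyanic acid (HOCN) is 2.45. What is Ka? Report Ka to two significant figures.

[H+] = 10^(-2.45) = 3.55 × 10^-3 M
At equilibrium [HA] = 0.0426 − 3.55 × 10^-3 = 3.91 × 10^-2 M
Ka = [H+][A-]/[HA] = (3.55 × 10^-3)² / 3.91 × 10^-2 = 3.2 × 10^-4

Ka = 3.2 × 10^-4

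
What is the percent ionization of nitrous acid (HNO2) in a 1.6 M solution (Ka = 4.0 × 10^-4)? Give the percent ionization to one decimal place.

1.6%

HNO2 ⇌ NO2- + H+; let x = [H+] at equilibrium.
x ≈ √(Ka·C₀) = √(4.0 × 10^-4 × 1.6) = 2.53 × 10^-2 M
% ionization = x/C₀ × 100% = 2.53 × 10^-2/1.6 × 100% = 1.6%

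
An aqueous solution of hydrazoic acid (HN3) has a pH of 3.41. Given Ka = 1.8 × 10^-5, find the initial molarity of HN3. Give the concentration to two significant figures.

C₀ = 8.8 × 10^-3 M

[H+] = 10^(-3.41) = 3.89 × 10^-4 M = x
Ka = x²/(C₀ − x) ⇒ C₀ = x + x²/Ka
C₀ = 3.89 × 10^-4 + (3.89 × 10^-4)²/(1.8 × 10^-5) = 8.80 × 10^-3 M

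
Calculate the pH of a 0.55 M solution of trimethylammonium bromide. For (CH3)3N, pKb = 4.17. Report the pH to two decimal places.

(CH3)3NH+ is the conjugate acid of the weak base (CH3)3N.
Kb = 10^(−4.17) = 6.76 × 10^-5
Ka = Kw/Kb = 1.0×10^-14 / 6.76 × 10^-5 = 1.48 × 10^-10
Ka = [H+]²/(0.55 − [H+]) = 1.48 × 10^-10
Assume [H+] ≪ 0.55: [H+] ≈ √(1.48 × 10^-10 × 0.55) = 9.02 × 10^-6 M
Check: 0.0016% ionized — well under 5%, approximation valid.
pH = −log(9.02 × 10^-6) = 5.04

pH = 5.04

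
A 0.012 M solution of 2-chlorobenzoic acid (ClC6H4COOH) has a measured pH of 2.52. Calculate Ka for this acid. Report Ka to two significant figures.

Ka = 1.0 × 10^-3

[H+] = 10^(-2.52) = 3.02 × 10^-3 M
At equilibrium [HA] = 0.012 − 3.02 × 10^-3 = 8.98 × 10^-3 M
Ka = [H+][A-]/[HA] = (3.02 × 10^-3)² / 8.98 × 10^-3 = 1.0 × 10^-3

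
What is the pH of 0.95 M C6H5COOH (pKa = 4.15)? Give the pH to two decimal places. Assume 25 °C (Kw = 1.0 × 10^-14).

C6H5COOH ⇌ C6H5COO- + H+
Ka = 10^(−4.15) = 7.08 × 10^-5
Let x = [H+] at equilibrium. Ka = x²/(0.95 − x).
Neglecting x in the denominator: x = √(7.08 × 10^-5 × 0.95) = 8.20 × 10^-3 M
(x/C₀ = 0.86% < 5%, so the approximation holds.)
pH = −log[H+] = −log(8.20 × 10^-3) = 2.09

pH = 2.09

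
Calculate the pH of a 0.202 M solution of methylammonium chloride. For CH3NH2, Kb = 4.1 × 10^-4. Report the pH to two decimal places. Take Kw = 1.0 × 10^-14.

CH3NH3+ is the conjugate acid of the weak base CH3NH2.
Ka = Kw/Kb = 1.0×10^-14 / 4.1 × 10^-4 = 2.44 × 10^-11
Ka = x²/(0.202 − x) = 2.44 × 10^-11
Since Ka ≪ C₀, x ≈ √(Ka·C₀) = 2.22 × 10^-6 M.
(x/C₀ = 0.0011% < 5%, so the approximation holds.)
pH = −log[H+] = −log(2.22 × 10^-6) = 5.65

pH = 5.65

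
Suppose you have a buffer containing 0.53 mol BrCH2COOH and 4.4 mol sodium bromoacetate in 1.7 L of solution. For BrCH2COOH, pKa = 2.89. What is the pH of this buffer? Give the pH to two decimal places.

pH = pKa + log([A⁻]/[HA]) = 2.89 + log(4.4/0.53)
pH = 2.89 + (+0.919) = 3.81

pH = 3.81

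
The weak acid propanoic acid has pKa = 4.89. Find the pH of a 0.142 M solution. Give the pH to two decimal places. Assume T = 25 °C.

pH = 2.87

CH3CH2COOH ⇌ CH3CH2COO- + H+
Ka = 10^(−4.89) = 1.29 × 10^-5
From the ICE table, Ka = [H+]²/(0.142 − [H+]) = 1.29 × 10^-5.
Since Ka ≪ C₀, [H+] ≈ √(Ka·C₀) = 1.35 × 10^-3 M.
([H+]/C₀ = 0.95% < 5%, so the approximation holds.)
pH = −log[H+] = −log(1.35 × 10^-3) = 2.87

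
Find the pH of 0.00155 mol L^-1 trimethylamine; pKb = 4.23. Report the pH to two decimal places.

pH = 10.44

(CH3)3N + H2O ⇌ (CH3)3NH+ + OH-
Kb = 10^(−4.23) = 5.89 × 10^-5
Let x = [OH-] at equilibrium. Kb = x²/(0.00155 − x).
x is not negligible relative to C₀; solve x² + 5.89e-05·x − 9.13e-08 = 0.
x = [−5.89e-05 + √(5.89e-05² + 3.65e-07)]/2 = 2.74 × 10^-4 M
pOH = 3.56, so pH = 14.00 − pOH = 10.44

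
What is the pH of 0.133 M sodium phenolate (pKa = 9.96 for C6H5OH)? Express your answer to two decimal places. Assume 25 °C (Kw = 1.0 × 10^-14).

pH = 11.54

C6H5O- is the conjugate base of the weak acid C6H5OH.
Ka = 10^(−9.96) = 1.10 × 10^-10
Kb = Kw/Ka = 1.0×10^-14 / 1.10 × 10^-10 = 9.09 × 10^-5
Kb = [OH-]²/(0.133 − [OH-]) = 9.09 × 10^-5
Assume [OH-] ≪ 0.133: [OH-] ≈ √(9.09 × 10^-5 × 0.133) = 3.48 × 10^-3 M
Check: 2.6% ionized — well under 5%, approximation valid.
pOH = 2.46, so pH = 14.00 − pOH = 11.54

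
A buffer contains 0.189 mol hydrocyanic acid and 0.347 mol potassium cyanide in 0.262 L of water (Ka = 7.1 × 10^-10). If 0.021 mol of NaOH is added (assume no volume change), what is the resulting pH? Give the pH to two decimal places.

pH = 9.49

OH- converts HCN to CN-: HCN → 0.168 mol, CN- → 0.368 mol.
pKa = −log(7.1 × 10^-10) = 9.149
pH = pKa + log(n_CN-/n_HCN) = 9.149 + log(0.368/0.168) = 9.149 + (+0.341)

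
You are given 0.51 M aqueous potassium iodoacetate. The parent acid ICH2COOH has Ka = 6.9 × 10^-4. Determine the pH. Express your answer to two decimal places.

pH = 8.43

ICH2COO- is the conjugate base of the weak acid ICH2COOH.
Kb = Kw/Ka = 1.0×10^-14 / 6.9 × 10^-4 = 1.45 × 10^-11
From the ICE table, Kb = [OH-]²/(0.51 − [OH-]) = 1.45 × 10^-11.
Assume [OH-] ≪ 0.51: [OH-] ≈ √(1.45 × 10^-11 × 0.51) = 2.72 × 10^-6 M
pOH = 5.57, so pH = 14.00 − pOH = 8.43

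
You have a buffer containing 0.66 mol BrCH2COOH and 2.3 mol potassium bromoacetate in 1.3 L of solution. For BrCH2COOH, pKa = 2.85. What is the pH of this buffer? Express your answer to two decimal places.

Henderson–Hasselbalch: pH = pKa + log([BrCH2COO-]/[BrCH2COOH]) = 2.85 + log(2.3/0.66)
pH = 2.85 + (+0.542) = 3.39

pH = 3.39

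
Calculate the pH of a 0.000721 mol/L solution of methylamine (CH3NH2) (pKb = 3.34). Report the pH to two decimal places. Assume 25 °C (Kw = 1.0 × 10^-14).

pH = 10.59

CH3NH2 + H2O ⇌ CH3NH3+ + OH-
Kb = 10^(−3.34) = 4.57 × 10^-4
From the ICE table, Kb = [OH-]²/(0.000721 − [OH-]) = 4.57 × 10^-4.
Here C₀/Kb ≈ 1.58, so the small-[OH-] approximation fails. Use the quadratic:
[OH-] = (−Kb + √(Kb² + 4·Kb·C₀))/2 = 3.89 × 10^-4 M
pOH = 3.41, so pH = 14.00 − pOH = 10.59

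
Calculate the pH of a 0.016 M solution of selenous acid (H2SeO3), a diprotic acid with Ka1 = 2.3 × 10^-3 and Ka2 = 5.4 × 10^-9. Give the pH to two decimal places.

Ka1 ≫ Ka2, so treat the first dissociation as the only significant source of H+.
Ka1 = x²/(0.016 − x) = 2.3 × 10^-3
Solving the quadratic: x = (−Ka1 + √(Ka1² + 4·Ka1·C₀))/2 = 5.02 × 10^-3 M
pH = −log(5.02 × 10^-3) = 2.30

pH = 2.30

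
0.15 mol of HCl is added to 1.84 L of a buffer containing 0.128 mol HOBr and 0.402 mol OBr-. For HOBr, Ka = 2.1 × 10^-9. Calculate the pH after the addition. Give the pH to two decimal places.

After neutralization: n(HOBr) = 0.278 mol, n(OBr-) = 0.252 mol.
pKa = −log(2.1 × 10^-9) = 8.678
pH = pKa + log([A⁻]/[HA]) = 8.678 + log(0.252/0.278) = 8.678 -0.043

pH = 8.64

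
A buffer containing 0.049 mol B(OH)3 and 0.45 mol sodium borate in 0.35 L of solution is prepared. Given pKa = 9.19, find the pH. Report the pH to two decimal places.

pH = pKa + log([A⁻]/[HA]) = 9.19 + log(0.45/0.049)
pH = 9.19 + (+0.963) = 10.15

pH = 10.15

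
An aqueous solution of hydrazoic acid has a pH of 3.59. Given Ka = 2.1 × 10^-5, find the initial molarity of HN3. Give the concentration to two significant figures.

C₀ = 3.4 × 10^-3 M

[H+] = 10^(-3.59) = 2.57 × 10^-4 M = x
Ka = x²/(C₀ − x) ⇒ C₀ = x + x²/Ka
C₀ = 2.57 × 10^-4 + (2.57 × 10^-4)²/(2.1 × 10^-5) = 3.40 × 10^-3 M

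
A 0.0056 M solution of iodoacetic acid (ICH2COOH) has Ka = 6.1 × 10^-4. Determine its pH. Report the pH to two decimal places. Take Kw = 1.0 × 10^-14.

pH = 2.80

ICH2COOH ⇌ ICH2COO- + H+
From the ICE table, Ka = x²/(0.0056 − x) = 6.1 × 10^-4.
Here C₀/Ka ≈ 9.18, so the small-x approximation fails. Use the quadratic:
x = [−0.00061 + √(0.00061² + 1.37e-05)]/2 = 1.57 × 10^-3 M
pH = −log[H+] = −log(1.57 × 10^-3) = 2.80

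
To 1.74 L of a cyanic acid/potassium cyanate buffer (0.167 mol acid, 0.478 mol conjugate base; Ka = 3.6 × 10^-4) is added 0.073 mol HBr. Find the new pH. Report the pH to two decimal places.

After neutralization: n(HOCN) = 0.24 mol, n(OCN-) = 0.405 mol.
pKa = −log(3.6 × 10^-4) = 3.444
pH = pKa + log([A⁻]/[HA]) = 3.444 + log(0.405/0.24) = 3.444 +0.227

pH = 3.67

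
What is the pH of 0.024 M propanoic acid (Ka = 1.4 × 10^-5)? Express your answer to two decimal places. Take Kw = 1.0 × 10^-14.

pH = 3.24

CH3CH2COOH ⇌ CH3CH2COO- + H+
Ka = [H+]²/(0.024 − [H+]) = 1.4 × 10^-5
Neglecting [H+] in the denominator: [H+] = √(1.4 × 10^-5 × 0.024) = 5.80 × 10^-4 M
Check: 2.4% ionized — well under 5%, approximation valid.
pH = −log[H+] = −log(5.80 × 10^-4) = 3.24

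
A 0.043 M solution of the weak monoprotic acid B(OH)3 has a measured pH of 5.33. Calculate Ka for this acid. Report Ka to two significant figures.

[H+] = 10^(-5.33) = 4.68 × 10^-6 M
At equilibrium [HA] = 0.043 − 4.68 × 10^-6 = 4.30 × 10^-2 M
Ka = [H+][A-]/[HA] = (4.68 × 10^-6)² / 4.30 × 10^-2 = 5.1 × 10^-10

Ka = 5.1 × 10^-10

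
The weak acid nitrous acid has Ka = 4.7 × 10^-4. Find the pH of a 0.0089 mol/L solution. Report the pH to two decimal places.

HNO2 ⇌ NO2- + H+
Let x = [H+] at equilibrium. Ka = x²/(0.0089 − x).
Here C₀/Ka ≈ 18.9, so the small-x approximation fails. Use the quadratic:
x = (−Ka + √(Ka² + 4·Ka·C₀))/2 = 1.82 × 10^-3 M
pH = −log[H+] = −log(1.82 × 10^-3) = 2.74

pH = 2.74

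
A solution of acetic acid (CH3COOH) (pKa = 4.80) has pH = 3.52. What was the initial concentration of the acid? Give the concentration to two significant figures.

C₀ = 6.1 × 10^-3 M

[H+] = 10^(-3.52) = 3.02 × 10^-4 M = x
Ka = 10^(−4.80) = 1.58 × 10^-5
Ka = x²/(C₀ − x) ⇒ C₀ = x + x²/Ka
C₀ = 3.02 × 10^-4 + (3.02 × 10^-4)²/(1.58 × 10^-5) = 6.07 × 10^-3 M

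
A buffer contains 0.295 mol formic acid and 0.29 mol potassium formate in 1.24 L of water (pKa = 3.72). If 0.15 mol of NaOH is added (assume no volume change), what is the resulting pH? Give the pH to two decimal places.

pH = 4.20

OH- converts HCOOH to HCOO-: HCOOH → 0.145 mol, HCOO- → 0.44 mol.
pH = pKa + log([A⁻]/[HA]) = 3.72 + log(0.44/0.145) = 3.72 +0.482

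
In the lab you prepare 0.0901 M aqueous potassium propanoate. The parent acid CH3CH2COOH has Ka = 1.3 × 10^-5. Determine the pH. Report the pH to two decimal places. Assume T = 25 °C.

pH = 8.92

CH3CH2COO- is the conjugate base of the weak acid CH3CH2COOH.
Kb = Kw/Ka = 1.0×10^-14 / 1.3 × 10^-5 = 7.69 × 10^-10
From the ICE table, Kb = [OH-]²/(0.0901 − [OH-]) = 7.69 × 10^-10.
Neglecting [OH-] in the denominator: [OH-] = √(7.69 × 10^-10 × 0.0901) = 8.32 × 10^-6 M
Check: 0.0092% ionized — well under 5%, approximation valid.
pOH = 5.08, so pH = 14.00 − pOH = 8.92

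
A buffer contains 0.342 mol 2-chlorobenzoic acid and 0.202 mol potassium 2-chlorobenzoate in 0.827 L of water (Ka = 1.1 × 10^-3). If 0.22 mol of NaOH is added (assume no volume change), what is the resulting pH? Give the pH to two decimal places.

pH = 3.50

After neutralization: n(ClC6H4COOH) = 0.122 mol, n(ClC6H4COO-) = 0.422 mol.
pKa = −log(1.1 × 10^-3) = 2.959
pH = pKa + log([A⁻]/[HA]) = 2.959 + log(0.422/0.122) = 2.959 +0.539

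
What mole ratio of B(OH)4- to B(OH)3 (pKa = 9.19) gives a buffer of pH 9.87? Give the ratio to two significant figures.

pH = pKa + log(r) ⇒ log(r) = 9.87 − 9.19 = +0.68
r = [B(OH)4-]/[B(OH)3] = 10^(+0.68) = 4.79

ratio = 4.8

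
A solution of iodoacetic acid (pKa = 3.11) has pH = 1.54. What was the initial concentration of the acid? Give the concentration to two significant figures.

C₀ = 1.1 M

[H+] = 10^(-1.54) = 2.88 × 10^-2 M = x
Ka = 10^(−3.11) = 7.76 × 10^-4
Ka = x²/(C₀ − x) ⇒ C₀ = x + x²/Ka
C₀ = 2.88 × 10^-2 + (2.88 × 10^-2)²/(7.76 × 10^-4) = 1.10 M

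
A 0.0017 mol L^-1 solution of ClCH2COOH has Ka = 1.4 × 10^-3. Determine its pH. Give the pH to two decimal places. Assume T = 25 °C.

pH = 3.00

ClCH2COOH ⇌ ClCH2COO- + H+
Let x = [H+] at equilibrium. Ka = x²/(0.0017 − x).
x is not negligible relative to C₀; solve x² + 0.0014·x − 2.38e-06 = 0.
x = (−Ka + √(Ka² + 4·Ka·C₀))/2 = 9.94 × 10^-4 M
pH = −log(9.94 × 10^-4) = 3.00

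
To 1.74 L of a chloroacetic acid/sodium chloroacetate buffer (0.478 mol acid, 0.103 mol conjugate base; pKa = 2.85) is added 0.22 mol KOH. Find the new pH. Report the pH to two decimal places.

After neutralization: n(ClCH2COOH) = 0.258 mol, n(ClCH2COO-) = 0.323 mol.
pH = pKa + log(n_ClCH2COO-/n_ClCH2COOH) = 2.85 + log(0.323/0.258) = 2.85 + (+0.098)

pH = 2.95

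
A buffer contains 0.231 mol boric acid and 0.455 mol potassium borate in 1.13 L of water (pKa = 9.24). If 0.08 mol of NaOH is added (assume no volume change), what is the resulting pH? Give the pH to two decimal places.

pH = 9.79

After neutralization: n(B(OH)3) = 0.151 mol, n(B(OH)4-) = 0.535 mol.
pH = pKa + log([A⁻]/[HA]) = 9.24 + log(0.535/0.151) = 9.24 +0.549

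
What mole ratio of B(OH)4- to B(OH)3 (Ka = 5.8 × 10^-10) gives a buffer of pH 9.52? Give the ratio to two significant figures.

pKa = -log(5.8 × 10^-10) = 9.237
pH = pKa + log(r) ⇒ log(r) = 9.52 − 9.237 = +0.283
r = [B(OH)4-]/[B(OH)3] = 10^(+0.283) = 1.92

ratio = 1.9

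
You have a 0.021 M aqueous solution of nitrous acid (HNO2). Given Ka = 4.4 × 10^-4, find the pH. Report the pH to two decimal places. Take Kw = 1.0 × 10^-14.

pH = 2.55

HNO2 ⇌ NO2- + H+
Let x = [H+] at equilibrium. Ka = x²/(0.021 − x).
The 5% rule fails; solving x² + Ka·x − Ka·C₀ = 0 exactly:
x = (−Ka + √(Ka² + 4·Ka·C₀))/2 = 2.83 × 10^-3 M
pH = −log[H+] = −log(2.83 × 10^-3) = 2.55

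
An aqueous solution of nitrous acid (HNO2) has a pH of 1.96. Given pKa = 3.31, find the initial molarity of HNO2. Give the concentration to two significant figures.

[H+] = 10^(-1.96) = 1.10 × 10^-2 M = x
Ka = 10^(−3.31) = 4.90 × 10^-4
Ka = x²/(C₀ − x) ⇒ C₀ = x + x²/Ka
C₀ = 1.10 × 10^-2 + (1.10 × 10^-2)²/(4.90 × 10^-4) = 2.58 × 10^-1 M

C₀ = 2.6 × 10^-1 M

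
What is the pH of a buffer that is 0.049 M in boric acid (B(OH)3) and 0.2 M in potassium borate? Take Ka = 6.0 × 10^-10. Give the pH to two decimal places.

pH = 9.83

pKa = −log(6.0 × 10^-10) = 9.222
Henderson–Hasselbalch: pH = pKa + log([B(OH)4-]/[B(OH)3]) = 9.222 + log(0.2/0.049)
pH = 9.222 + (+0.611) = 9.83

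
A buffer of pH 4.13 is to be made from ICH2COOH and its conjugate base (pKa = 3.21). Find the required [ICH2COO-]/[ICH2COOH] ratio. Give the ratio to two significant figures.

pH = pKa + log(r) ⇒ log(r) = 4.13 − 3.21 = +0.92
r = [ICH2COO-]/[ICH2COOH] = 10^(+0.92) = 8.32

ratio = 8.3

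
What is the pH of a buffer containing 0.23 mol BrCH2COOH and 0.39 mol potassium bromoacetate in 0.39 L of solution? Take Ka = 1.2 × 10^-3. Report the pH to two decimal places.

pKa = −log(1.2 × 10^-3) = 2.921
pH = pKa + log([A⁻]/[HA]) = 2.921 + log(0.39/0.23)
pH = 2.921 + (+0.229) = 3.15

pH = 3.15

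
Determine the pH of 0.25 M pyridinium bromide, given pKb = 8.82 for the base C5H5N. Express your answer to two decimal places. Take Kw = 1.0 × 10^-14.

pH = 2.89

C5H5NH+ is the conjugate acid of the weak base C5H5N.
Kb = 10^(−8.82) = 1.51 × 10^-9
Ka = Kw/Kb = 1.0×10^-14 / 1.51 × 10^-9 = 6.62 × 10^-6
Ka = x²/(0.25 − x) = 6.62 × 10^-6
Assume x ≪ 0.25: x ≈ √(6.62 × 10^-6 × 0.25) = 1.29 × 10^-3 M
pH = −log(1.29 × 10^-3) = 2.89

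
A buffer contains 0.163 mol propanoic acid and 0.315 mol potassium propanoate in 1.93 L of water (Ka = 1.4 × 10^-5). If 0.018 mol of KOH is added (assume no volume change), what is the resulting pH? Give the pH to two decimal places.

After neutralization: n(CH3CH2COOH) = 0.145 mol, n(CH3CH2COO-) = 0.333 mol.
pKa = −log(1.4 × 10^-5) = 4.854
pH = pKa + log(n_CH3CH2COO-/n_CH3CH2COOH) = 4.854 + log(0.333/0.145) = 4.854 + (+0.361)

pH = 5.21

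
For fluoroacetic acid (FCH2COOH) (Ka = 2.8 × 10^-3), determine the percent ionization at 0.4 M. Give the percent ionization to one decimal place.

FCH2COOH ⇌ FCH2COO- + H+; let x = [H+] at equilibrium.
Solve x² + 0.0028x − 0.00112 = 0 → x = 3.21 × 10^-2 M
Fraction ionized = 3.21 × 10^-2 / 0.4 = 0.0802 → 8.0%

8.0%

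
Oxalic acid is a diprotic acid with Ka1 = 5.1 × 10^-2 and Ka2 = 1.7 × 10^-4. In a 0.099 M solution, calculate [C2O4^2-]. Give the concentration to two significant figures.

First ionization gives [H+] ≈ [HC2O4-] = 5.00 × 10^-2 M.
Second step: Ka2 = [H+][C2O4^2-]/[HC2O4-] ≈ [C2O4^2-] (since [H+] ≈ [HC2O4-]).
So [C2O4^2-] ≈ Ka2.

1.7 × 10^-4 M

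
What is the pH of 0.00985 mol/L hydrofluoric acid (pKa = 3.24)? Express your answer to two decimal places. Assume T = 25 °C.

HF ⇌ F- + H+
Ka = 10^(−3.24) = 5.75 × 10^-4
From the ICE table, Ka = x²/(0.00985 − x) = 5.75 × 10^-4.
The 5% rule fails; solving x² + Ka·x − Ka·C₀ = 0 exactly:
x = (−Ka + √(Ka² + 4·Ka·C₀))/2 = 2.11 × 10^-3 M
pH = −log(2.11 × 10^-3) = 2.68

pH = 2.68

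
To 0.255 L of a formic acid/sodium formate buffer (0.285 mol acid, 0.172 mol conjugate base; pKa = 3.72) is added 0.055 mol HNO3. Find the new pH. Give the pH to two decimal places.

Added H+ converts HCOO- to HCOOH: HCOOH → 0.34 mol, HCOO- → 0.117 mol.
Henderson–Hasselbalch with mole ratio 0.117/0.34: pH = 3.72 + (-0.463)

pH = 3.26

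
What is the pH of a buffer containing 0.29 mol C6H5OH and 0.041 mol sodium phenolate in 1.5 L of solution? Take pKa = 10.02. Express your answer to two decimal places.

pH = 9.17

Henderson–Hasselbalch: pH = pKa + log([C6H5O-]/[C6H5OH]) = 10.02 + log(0.041/0.29)
pH = 10.02 + (-0.850) = 9.17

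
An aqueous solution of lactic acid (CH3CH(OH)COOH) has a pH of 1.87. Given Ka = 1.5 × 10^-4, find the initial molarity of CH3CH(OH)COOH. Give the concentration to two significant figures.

C₀ = 1.2 M

[H+] = 10^(-1.87) = 1.35 × 10^-2 M = x
Ka = x²/(C₀ − x) ⇒ C₀ = x + x²/Ka
C₀ = 1.35 × 10^-2 + (1.35 × 10^-2)²/(1.5 × 10^-4) = 1.23 M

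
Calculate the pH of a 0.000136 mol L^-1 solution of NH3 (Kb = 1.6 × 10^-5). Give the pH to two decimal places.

pH = 9.59

NH3 + H2O ⇌ NH4+ + OH-
From the ICE table, Kb = [OH-]²/(0.000136 − [OH-]) = 1.6 × 10^-5.
The 5% rule fails; solving [OH-]² + Kb·[OH-] − Kb·C₀ = 0 exactly:
[OH-] = (−Kb + √(Kb² + 4·Kb·C₀))/2 = 3.93 × 10^-5 M
pOH = −log(3.93 × 10^-5) = 4.41; pH = 14.00 − 4.41 = 9.59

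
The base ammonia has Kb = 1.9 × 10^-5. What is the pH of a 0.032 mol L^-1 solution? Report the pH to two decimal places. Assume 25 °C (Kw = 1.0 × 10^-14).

NH3 + H2O ⇌ NH4+ + OH-
Kb = [OH-]²/(0.032 − [OH-]) = 1.9 × 10^-5
Assume [OH-] ≪ 0.032: [OH-] ≈ √(1.9 × 10^-5 × 0.032) = 7.80 × 10^-4 M
([OH-]/C₀ = 2.4% < 5%, so the approximation holds.)
pOH = −log(7.80 × 10^-4) = 3.11; pH = 14.00 − 3.11 = 10.89

pH = 10.89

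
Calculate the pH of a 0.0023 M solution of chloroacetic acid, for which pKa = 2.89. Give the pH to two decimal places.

pH = 2.92

ClCH2COOH ⇌ ClCH2COO- + H+
Ka = 10^(−2.89) = 1.29 × 10^-3
Ka = x²/(0.0023 − x) = 1.29 × 10^-3
x is not negligible relative to C₀; solve x² + 0.00129·x − 2.97e-06 = 0.
x = (−Ka + √(Ka² + 4·Ka·C₀))/2 = 1.19 × 10^-3 M
pH = −log(1.19 × 10^-3) = 2.92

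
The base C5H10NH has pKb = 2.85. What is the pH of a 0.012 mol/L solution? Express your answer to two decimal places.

pH = 11.54

C5H10NH + H2O ⇌ C5H10NH2+ + OH-
Kb = 10^(−2.85) = 1.41 × 10^-3
Kb = [OH-]²/(0.012 − [OH-]) = 1.41 × 10^-3
Here C₀/Kb ≈ 8.51, so the small-[OH-] approximation fails. Use the quadratic:
[OH-] = [−0.00141 + √(0.00141² + 6.77e-05)]/2 = 3.47 × 10^-3 M
pOH = 2.46, so pH = 14.00 − pOH = 11.54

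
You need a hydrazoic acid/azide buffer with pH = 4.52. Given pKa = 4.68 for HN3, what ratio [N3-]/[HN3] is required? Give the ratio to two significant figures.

pH = pKa + log(r) ⇒ log(r) = 4.52 − 4.68 = -0.16
r = [N3-]/[HN3] = 10^(-0.16) = 0.692

ratio = 0.69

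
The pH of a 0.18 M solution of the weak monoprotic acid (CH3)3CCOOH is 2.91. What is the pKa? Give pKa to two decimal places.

[H+] = 10^(-2.91) = 1.23 × 10^-3 M
At equilibrium [HA] = 0.18 − 1.23 × 10^-3 = 1.79 × 10^-1 M
Ka = [H+][A-]/[HA] = (1.23 × 10^-3)² / 1.79 × 10^-1 = 8.45 × 10^-6
pKa = -log(8.45 × 10^-6) = 5.07

pKa = 5.07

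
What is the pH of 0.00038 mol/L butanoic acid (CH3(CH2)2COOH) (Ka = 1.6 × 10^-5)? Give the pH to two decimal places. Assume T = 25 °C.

CH3(CH2)2COOH ⇌ CH3(CH2)2COO- + H+
From the ICE table, Ka = x²/(0.00038 − x) = 1.6 × 10^-5.
The 5% rule fails; solving x² + Ka·x − Ka·C₀ = 0 exactly:
x = (−Ka + √(Ka² + 4·Ka·C₀))/2 = 7.04 × 10^-5 M
pH = −log(7.04 × 10^-5) = 4.15

pH = 4.15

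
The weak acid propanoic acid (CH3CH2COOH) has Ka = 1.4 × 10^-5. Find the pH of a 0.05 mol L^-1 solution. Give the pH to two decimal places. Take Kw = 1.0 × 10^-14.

CH3CH2COOH ⇌ CH3CH2COO- + H+
Ka = x²/(0.05 − x) = 1.4 × 10^-5
Since Ka ≪ C₀, x ≈ √(Ka·C₀) = 8.37 × 10^-4 M.
pH = −log(8.37 × 10^-4) = 3.08

pH = 3.08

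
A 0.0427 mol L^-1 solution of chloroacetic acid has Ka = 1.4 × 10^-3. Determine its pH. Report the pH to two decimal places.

ClCH2COOH ⇌ ClCH2COO- + H+
From the ICE table, Ka = x²/(0.0427 − x) = 1.4 × 10^-3.
x is not negligible relative to C₀; solve x² + 0.0014·x − 5.98e-05 = 0.
x = [−0.0014 + √(0.0014² + 0.000239)]/2 = 7.06 × 10^-3 M
pH = −log(7.06 × 10^-3) = 2.15

pH = 2.15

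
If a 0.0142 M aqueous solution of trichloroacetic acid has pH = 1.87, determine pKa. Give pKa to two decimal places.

[H+] = 10^(-1.87) = 1.35 × 10^-2 M
At equilibrium [HA] = 0.0142 − 1.35 × 10^-2 = 7.00 × 10^-4 M
Ka = [H+][A-]/[HA] = (1.35 × 10^-2)² / 7.00 × 10^-4 = 2.60 × 10^-1
pKa = -log(2.60 × 10^-1) = 0.59

pKa = 0.59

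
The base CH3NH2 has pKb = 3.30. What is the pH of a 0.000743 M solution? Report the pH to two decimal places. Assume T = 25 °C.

CH3NH2 + H2O ⇌ CH3NH3+ + OH-
Kb = 10^(−3.30) = 5.01 × 10^-4
Kb = [OH-]²/(0.000743 − [OH-]) = 5.01 × 10^-4
[OH-] is not negligible relative to C₀; solve [OH-]² + 0.000501·[OH-] − 3.72e-07 = 0.
[OH-] = [−0.000501 + √(0.000501² + 1.49e-06)]/2 = 4.09 × 10^-4 M
pOH = 3.39, so pH = 14.00 − pOH = 10.61

pH = 10.61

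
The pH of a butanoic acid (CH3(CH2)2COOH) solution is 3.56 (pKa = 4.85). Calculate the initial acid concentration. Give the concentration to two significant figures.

[H+] = 10^(-3.56) = 2.75 × 10^-4 M = x
Ka = 10^(−4.85) = 1.41 × 10^-5
Ka = x²/(C₀ − x) ⇒ C₀ = x + x²/Ka
C₀ = 2.75 × 10^-4 + (2.75 × 10^-4)²/(1.41 × 10^-5) = 5.64 × 10^-3 M

C₀ = 5.6 × 10^-3 M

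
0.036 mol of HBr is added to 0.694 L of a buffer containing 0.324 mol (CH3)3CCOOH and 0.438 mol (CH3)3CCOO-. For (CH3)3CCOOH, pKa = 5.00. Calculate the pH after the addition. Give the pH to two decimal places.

pH = 5.05

After neutralization: n((CH3)3CCOOH) = 0.36 mol, n((CH3)3CCOO-) = 0.402 mol.
pH = pKa + log(n_(CH3)3CCOO-/n_(CH3)3CCOOH) = 5.00 + log(0.402/0.36) = 5.00 + (+0.048)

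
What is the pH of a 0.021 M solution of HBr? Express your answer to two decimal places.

HBr is a strong acid and dissociates completely, so [H+] = 0.021 M.
pH = -log(0.021) = 1.68

pH = 1.68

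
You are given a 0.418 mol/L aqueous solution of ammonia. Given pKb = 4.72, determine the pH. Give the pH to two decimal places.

NH3 + H2O ⇌ NH4+ + OH-
Kb = 10^(−4.72) = 1.91 × 10^-5
Kb = x²/(0.418 − x) = 1.91 × 10^-5
Assume x ≪ 0.418: x ≈ √(1.91 × 10^-5 × 0.418) = 2.83 × 10^-3 M
pOH = 2.55, so pH = 14.00 − pOH = 11.45

pH = 11.45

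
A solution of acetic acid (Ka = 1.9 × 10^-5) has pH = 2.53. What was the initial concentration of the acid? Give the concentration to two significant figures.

[H+] = 10^(-2.53) = 2.95 × 10^-3 M = x
Ka = x²/(C₀ − x) ⇒ C₀ = x + x²/Ka
C₀ = 2.95 × 10^-3 + (2.95 × 10^-3)²/(1.9 × 10^-5) = 4.61 × 10^-1 M

C₀ = 4.6 × 10^-1 M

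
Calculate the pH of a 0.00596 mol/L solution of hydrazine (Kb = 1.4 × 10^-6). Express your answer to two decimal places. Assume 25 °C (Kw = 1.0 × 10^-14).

N2H4 + H2O ⇌ N2H5+ + OH-
Kb = x²/(0.00596 − x) = 1.4 × 10^-6
Neglecting x in the denominator: x = √(1.4 × 10^-6 × 0.00596) = 9.13 × 10^-5 M
pOH = −log(9.13 × 10^-5) = 4.04; pH = 14.00 − 4.04 = 9.96

pH = 9.96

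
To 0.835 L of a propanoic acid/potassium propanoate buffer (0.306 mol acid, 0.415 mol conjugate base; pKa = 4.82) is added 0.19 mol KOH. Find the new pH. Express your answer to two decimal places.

After neutralization: n(CH3CH2COOH) = 0.116 mol, n(CH3CH2COO-) = 0.605 mol.
pH = pKa + log(n_CH3CH2COO-/n_CH3CH2COOH) = 4.82 + log(0.605/0.116) = 4.82 + (+0.717)

pH = 5.54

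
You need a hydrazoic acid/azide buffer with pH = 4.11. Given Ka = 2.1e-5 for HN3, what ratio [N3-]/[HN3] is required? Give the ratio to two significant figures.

pKa = -log(2.1 × 10^-5) = 4.678
pH = pKa + log(r) ⇒ log(r) = 4.11 − 4.678 = -0.568
r = [N3-]/[HN3] = 10^(-0.568) = 0.27

ratio = 0.27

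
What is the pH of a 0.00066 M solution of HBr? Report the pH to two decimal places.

HBr is a strong acid and dissociates completely, so [H+] = 0.00066 M.
pH = -log(0.00066) = 3.18

pH = 3.18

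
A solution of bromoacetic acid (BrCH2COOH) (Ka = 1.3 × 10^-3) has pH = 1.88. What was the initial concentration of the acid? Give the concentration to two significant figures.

[H+] = 10^(-1.88) = 1.32 × 10^-2 M = x
Ka = x²/(C₀ − x) ⇒ C₀ = x + x²/Ka
C₀ = 1.32 × 10^-2 + (1.32 × 10^-2)²/(1.3 × 10^-3) = 1.47 × 10^-1 M

C₀ = 1.5 × 10^-1 M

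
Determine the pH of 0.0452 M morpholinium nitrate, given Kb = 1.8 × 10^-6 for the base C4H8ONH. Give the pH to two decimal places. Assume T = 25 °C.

pH = 4.80

C4H8ONH2+ is the conjugate acid of the weak base C4H8ONH.
Ka = Kw/Kb = 1.0×10^-14 / 1.8 × 10^-6 = 5.56 × 10^-9
From the ICE table, Ka = [H+]²/(0.0452 − [H+]) = 5.56 × 10^-9.
Since Ka ≪ C₀, [H+] ≈ √(Ka·C₀) = 1.59 × 10^-5 M.
pH = −log[H+] = −log(1.59 × 10^-5) = 4.80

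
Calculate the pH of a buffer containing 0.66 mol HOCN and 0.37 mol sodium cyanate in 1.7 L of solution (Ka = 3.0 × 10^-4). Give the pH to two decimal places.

pH = 3.27

pKa = −log(3.0 × 10^-4) = 3.523
Henderson–Hasselbalch: pH = pKa + log([OCN-]/[HOCN]) = 3.523 + log(0.37/0.66)
pH = 3.523 + (-0.251) = 3.27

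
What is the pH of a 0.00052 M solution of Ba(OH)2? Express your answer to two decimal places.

Ba(OH)2 is a strong base (each formula unit releases 2 OH-); [OH-] = 0.00104 M.
pOH = -log(0.00104) = 2.98
pH = 14.00 - 2.98 = 11.02

pH = 11.02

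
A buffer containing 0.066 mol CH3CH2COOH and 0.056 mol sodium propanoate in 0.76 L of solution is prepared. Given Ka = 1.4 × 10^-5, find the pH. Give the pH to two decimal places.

pKa = −log(1.4 × 10^-5) = 4.854
Henderson–Hasselbalch: pH = pKa + log([CH3CH2COO-]/[CH3CH2COOH]) = 4.854 + log(0.056/0.066)
pH = 4.854 + (-0.071) = 4.78

pH = 4.78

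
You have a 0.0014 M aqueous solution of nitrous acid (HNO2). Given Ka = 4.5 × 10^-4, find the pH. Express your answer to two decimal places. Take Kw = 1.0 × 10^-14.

pH = 3.22

HNO2 ⇌ NO2- + H+
Let x = [H+] at equilibrium. Ka = x²/(0.0014 − x).
The 5% rule fails; solving x² + Ka·x − Ka·C₀ = 0 exactly:
x = [−0.00045 + √(0.00045² + 2.52e-06)]/2 = 6.00 × 10^-4 M
pH = −log(6.00 × 10^-4) = 3.22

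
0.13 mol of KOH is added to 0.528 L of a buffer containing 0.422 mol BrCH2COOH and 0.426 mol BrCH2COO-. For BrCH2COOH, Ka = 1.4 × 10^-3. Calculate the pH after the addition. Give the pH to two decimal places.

OH- converts BrCH2COOH to BrCH2COO-: BrCH2COOH → 0.292 mol, BrCH2COO- → 0.556 mol.
pKa = −log(1.4 × 10^-3) = 2.854
pH = pKa + log(n_BrCH2COO-/n_BrCH2COOH) = 2.854 + log(0.556/0.292) = 2.854 + (+0.280)

pH = 3.13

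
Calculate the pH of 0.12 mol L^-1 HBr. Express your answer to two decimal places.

HBr is a strong acid and dissociates completely, so [H+] = 0.12 M.
pH = -log(0.12) = 0.92

pH = 0.92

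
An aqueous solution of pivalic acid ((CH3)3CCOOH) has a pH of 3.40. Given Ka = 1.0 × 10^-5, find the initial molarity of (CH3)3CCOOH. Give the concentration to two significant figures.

C₀ = 1.6 × 10^-2 M

[H+] = 10^(-3.40) = 3.98 × 10^-4 M = x
Ka = x²/(C₀ − x) ⇒ C₀ = x + x²/Ka
C₀ = 3.98 × 10^-4 + (3.98 × 10^-4)²/(1.0 × 10^-5) = 1.62 × 10^-2 M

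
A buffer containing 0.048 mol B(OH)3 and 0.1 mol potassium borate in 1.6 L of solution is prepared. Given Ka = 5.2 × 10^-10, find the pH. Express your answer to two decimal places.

pKa = −log(5.2 × 10^-10) = 9.284
Henderson–Hasselbalch: pH = pKa + log([B(OH)4-]/[B(OH)3]) = 9.284 + log(0.1/0.048)
pH = 9.284 + (+0.319) = 9.60

pH = 9.60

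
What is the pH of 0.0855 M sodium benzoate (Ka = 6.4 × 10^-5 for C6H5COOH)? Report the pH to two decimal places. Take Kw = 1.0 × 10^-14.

pH = 8.56

C6H5COO- is the conjugate base of the weak acid C6H5COOH.
Kb = Kw/Ka = 1.0×10^-14 / 6.4 × 10^-5 = 1.56 × 10^-10
From the ICE table, Kb = [OH-]²/(0.0855 − [OH-]) = 1.56 × 10^-10.
Neglecting [OH-] in the denominator: [OH-] = √(1.56 × 10^-10 × 0.0855) = 3.65 × 10^-6 M
Check: 0.0043% ionized — well under 5%, approximation valid.
pOH = 5.44, so pH = 14.00 − pOH = 8.56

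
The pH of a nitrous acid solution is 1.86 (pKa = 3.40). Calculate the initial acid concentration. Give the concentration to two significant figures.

[H+] = 10^(-1.86) = 1.38 × 10^-2 M = x
Ka = 10^(−3.40) = 3.98 × 10^-4
Ka = x²/(C₀ − x) ⇒ C₀ = x + x²/Ka
C₀ = 1.38 × 10^-2 + (1.38 × 10^-2)²/(3.98 × 10^-4) = 4.92 × 10^-1 M

C₀ = 4.9 × 10^-1 M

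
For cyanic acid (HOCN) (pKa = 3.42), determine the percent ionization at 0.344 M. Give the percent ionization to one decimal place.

HOCN ⇌ OCN- + H+; let x = [H+] at equilibrium.
Ka = 10^(−3.42) = 3.80 × 10^-4
x ≈ √(Ka·C₀) = √(3.80 × 10^-4 × 0.344) = 1.14 × 10^-2 M
Fraction ionized = 1.14 × 10^-2 / 0.344 = 0.0331 → 3.3%

3.3%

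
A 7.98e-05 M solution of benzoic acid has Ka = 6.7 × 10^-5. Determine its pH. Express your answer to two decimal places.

C6H5COOH ⇌ C6H5COO- + H+
Ka = [H+]²/(7.98e-05 − [H+]) = 6.7 × 10^-5
Here C₀/Ka ≈ 1.19, so the small-[H+] approximation fails. Use the quadratic:
[H+] = (−Ka + √(Ka² + 4·Ka·C₀))/2 = 4.69 × 10^-5 M
pH = −log(4.69 × 10^-5) = 4.33

pH = 4.33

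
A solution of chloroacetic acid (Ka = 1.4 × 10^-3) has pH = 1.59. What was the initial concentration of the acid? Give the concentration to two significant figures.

C₀ = 5.0 × 10^-1 M

[H+] = 10^(-1.59) = 2.57 × 10^-2 M = x
Ka = x²/(C₀ − x) ⇒ C₀ = x + x²/Ka
C₀ = 2.57 × 10^-2 + (2.57 × 10^-2)²/(1.4 × 10^-3) = 4.97 × 10^-1 M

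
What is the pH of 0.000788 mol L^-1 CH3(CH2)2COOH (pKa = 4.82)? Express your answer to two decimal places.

CH3(CH2)2COOH ⇌ CH3(CH2)2COO- + H+
Ka = 10^(−4.82) = 1.51 × 10^-5
Ka = x²/(0.000788 − x) = 1.51 × 10^-5
The 5% rule fails; solving x² + Ka·x − Ka·C₀ = 0 exactly:
x = [−1.51e-05 + √(1.51e-05² + 4.76e-08)]/2 = 1.02 × 10^-4 M
pH = −log[H+] = −log(1.02 × 10^-4) = 3.99

pH = 3.99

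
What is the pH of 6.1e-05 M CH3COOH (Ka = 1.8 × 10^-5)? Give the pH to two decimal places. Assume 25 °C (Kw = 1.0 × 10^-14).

CH3COOH ⇌ CH3COO- + H+
From the ICE table, Ka = [H+]²/(6.1e-05 − [H+]) = 1.8 × 10^-5.
[H+] is not negligible relative to C₀; solve [H+]² + 1.8e-05·[H+] − 1.1e-09 = 0.
[H+] = [−1.8e-05 + √(1.8e-05² + 4.39e-09)]/2 = 2.53 × 10^-5 M
pH = −log(2.53 × 10^-5) = 4.60

pH = 4.60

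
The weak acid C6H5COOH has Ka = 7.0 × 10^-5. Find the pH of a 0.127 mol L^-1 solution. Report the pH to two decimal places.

pH = 2.53

C6H5COOH ⇌ C6H5COO- + H+
From the ICE table, Ka = [H+]²/(0.127 − [H+]) = 7.0 × 10^-5.
Assume [H+] ≪ 0.127: [H+] ≈ √(7.0 × 10^-5 × 0.127) = 2.98 × 10^-3 M
pH = −log[H+] = −log(2.98 × 10^-3) = 2.53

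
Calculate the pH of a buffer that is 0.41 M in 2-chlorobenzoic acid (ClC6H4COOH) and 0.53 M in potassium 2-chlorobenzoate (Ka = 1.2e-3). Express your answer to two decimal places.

pH = 3.03

pKa = −log(1.2 × 10^-3) = 2.921
Henderson–Hasselbalch: pH = pKa + log([ClC6H4COO-]/[ClC6H4COOH]) = 2.921 + log(0.53/0.41)
pH = 2.921 + (+0.111) = 3.03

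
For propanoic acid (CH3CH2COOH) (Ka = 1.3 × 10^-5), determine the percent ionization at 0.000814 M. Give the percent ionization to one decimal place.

CH3CH2COOH ⇌ CH3CH2COO- + H+; let x = [H+] at equilibrium.
Solve x² + 1.3e-05x − 1.06e-08 = 0 → x = 9.66 × 10^-5 M
% ionization = x/C₀ × 100% = 9.66 × 10^-5/0.000814 × 100% = 11.9%

11.9%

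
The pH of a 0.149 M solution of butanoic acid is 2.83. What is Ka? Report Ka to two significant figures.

[H+] = 10^(-2.83) = 1.48 × 10^-3 M
At equilibrium [HA] = 0.149 − 1.48 × 10^-3 = 1.48 × 10^-1 M
Ka = [H+][A-]/[HA] = (1.48 × 10^-3)² / 1.48 × 10^-1 = 1.5 × 10^-5

Ka = 1.5 × 10^-5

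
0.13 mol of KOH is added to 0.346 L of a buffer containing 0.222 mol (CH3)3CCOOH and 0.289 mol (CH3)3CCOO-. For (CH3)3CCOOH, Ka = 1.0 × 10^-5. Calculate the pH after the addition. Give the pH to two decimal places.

pH = 5.66

After neutralization: n((CH3)3CCOOH) = 0.092 mol, n((CH3)3CCOO-) = 0.419 mol.
pKa = −log(1.0 × 10^-5) = 5.000
pH = pKa + log([A⁻]/[HA]) = 5.000 + log(0.419/0.092) = 5.000 +0.658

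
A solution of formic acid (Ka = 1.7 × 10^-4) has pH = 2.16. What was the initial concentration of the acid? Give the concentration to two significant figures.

[H+] = 10^(-2.16) = 6.92 × 10^-3 M = x
Ka = x²/(C₀ − x) ⇒ C₀ = x + x²/Ka
C₀ = 6.92 × 10^-3 + (6.92 × 10^-3)²/(1.7 × 10^-4) = 2.89 × 10^-1 M

C₀ = 2.9 × 10^-1 M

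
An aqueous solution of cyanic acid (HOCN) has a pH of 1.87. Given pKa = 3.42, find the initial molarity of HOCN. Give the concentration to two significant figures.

C₀ = 4.9 × 10^-1 M

[H+] = 10^(-1.87) = 1.35 × 10^-2 M = x
Ka = 10^(−3.42) = 3.80 × 10^-4
Ka = x²/(C₀ − x) ⇒ C₀ = x + x²/Ka
C₀ = 1.35 × 10^-2 + (1.35 × 10^-2)²/(3.80 × 10^-4) = 4.93 × 10^-1 M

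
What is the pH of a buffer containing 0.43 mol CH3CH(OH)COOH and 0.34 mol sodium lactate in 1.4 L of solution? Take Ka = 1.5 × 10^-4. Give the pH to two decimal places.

pH = 3.72

pKa = −log(1.5 × 10^-4) = 3.824
Henderson–Hasselbalch: pH = pKa + log([CH3CH(OH)COO-]/[CH3CH(OH)COOH]) = 3.824 + log(0.34/0.43)
pH = 3.824 + (-0.102) = 3.72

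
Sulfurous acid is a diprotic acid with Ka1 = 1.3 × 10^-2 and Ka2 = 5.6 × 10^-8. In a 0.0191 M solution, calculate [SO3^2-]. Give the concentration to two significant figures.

First ionization gives [H+] ≈ [HSO3-] = 1.05 × 10^-2 M.
Second step: Ka2 = [H+][SO3^2-]/[HSO3-] ≈ [SO3^2-] (since [H+] ≈ [HSO3-]).
So [SO3^2-] ≈ Ka2.

5.6 × 10^-8 M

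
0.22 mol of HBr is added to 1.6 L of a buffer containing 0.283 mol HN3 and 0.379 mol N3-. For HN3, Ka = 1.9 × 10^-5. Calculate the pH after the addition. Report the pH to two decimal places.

After neutralization: n(HN3) = 0.503 mol, n(N3-) = 0.159 mol.
pKa = −log(1.9 × 10^-5) = 4.721
Henderson–Hasselbalch with mole ratio 0.159/0.503: pH = 4.721 + (-0.500)

pH = 4.22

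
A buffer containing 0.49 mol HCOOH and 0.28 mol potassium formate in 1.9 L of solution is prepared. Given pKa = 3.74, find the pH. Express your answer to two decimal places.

pH = 3.50

Using pH = pKa + log([base]/[acid]) with [base]/[acid] = 0.28/0.49:
pH = 3.74 + (-0.243) = 3.50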